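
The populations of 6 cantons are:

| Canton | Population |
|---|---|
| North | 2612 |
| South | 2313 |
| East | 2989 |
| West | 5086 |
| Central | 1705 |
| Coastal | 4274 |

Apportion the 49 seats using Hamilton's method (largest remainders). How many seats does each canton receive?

The standard divisor is 18979/49 ≈ 387.327.
Standard quotas: North 6.7437, South 5.9717, East 7.7170, West 13.1310, Central 4.4020, Coastal 11.0346.
Lower quotas: North 6, South 5, East 7, West 13, Central 4, Coastal 11 (sum 46, leaving 3 seats).
Remainders in descending order: South 0.9717, North 0.7437, East 0.7170, Central 0.4020, West 0.1310, Coastal 0.0346.
Largest remainders: South, North, East receive the extra seats.

North: 7; South: 6; East: 8; West: 13; Central: 4; Coastal: 11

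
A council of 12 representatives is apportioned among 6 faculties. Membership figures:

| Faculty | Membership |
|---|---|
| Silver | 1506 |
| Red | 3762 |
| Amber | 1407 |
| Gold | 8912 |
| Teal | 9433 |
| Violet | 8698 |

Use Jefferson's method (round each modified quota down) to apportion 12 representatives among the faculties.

Silver 0, Red 1, Amber 0, Gold 4, Teal 4, Violet 3

Standard divisor 33718/12 ≈ 2809.833; standard quotas: Silver 0.536, Red 1.339, Amber 0.501, Gold 3.172, Teal 3.357, Violet 3.096.
Rounding down gives 0, 1, 0, 3, 3, 3 = 10 seats, so the divisor must be adjusted.
With modified divisor 2200: modified quotas Silver 0.685, Red 1.710, Amber 0.640, Gold 4.051, Teal 4.288, Violet 3.954.
Rounding down: Silver 0, Red 1, Amber 0, Gold 4, Teal 4, Violet 3 (total 12).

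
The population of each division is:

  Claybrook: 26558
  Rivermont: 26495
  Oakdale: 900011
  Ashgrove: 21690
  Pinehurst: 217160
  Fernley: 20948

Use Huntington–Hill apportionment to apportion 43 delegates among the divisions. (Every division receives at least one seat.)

Claybrook 1, Rivermont 1, Oakdale 31, Ashgrove 1, Pinehurst 8, Fernley 1

With divisor 28797: modified quotas Claybrook 0.922, Rivermont 0.920, Oakdale 31.254, Ashgrove 0.753, Pinehurst 7.541, Fernley 0.727.
Geometric-mean thresholds: Claybrook (min 1), Rivermont (min 1), Oakdale √(31·32)=31.496, Ashgrove (min 1), Pinehurst √(7·8)=7.483, Fernley (min 1).
Each quota rounded against its threshold gives Claybrook 1, Rivermont 1, Oakdale 31, Ashgrove 1, Pinehurst 8, Fernley 1 (total 43).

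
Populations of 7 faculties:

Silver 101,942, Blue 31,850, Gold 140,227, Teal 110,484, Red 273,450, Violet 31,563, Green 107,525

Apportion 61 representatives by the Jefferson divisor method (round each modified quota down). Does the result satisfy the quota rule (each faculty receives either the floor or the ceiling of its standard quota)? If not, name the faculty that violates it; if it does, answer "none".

Red

Standard quotas: Silver 7.802, Blue 2.438, Gold 10.732, Teal 8.456, Red 20.928, Violet 2.416, Green 8.229.
Jefferson allocation: Silver 8, Blue 2, Gold 11, Teal 8, Red 22, Violet 2, Green 8.
Red has quota 20.928 (lower 20, upper 21) but receives 22 — outside the quota interval.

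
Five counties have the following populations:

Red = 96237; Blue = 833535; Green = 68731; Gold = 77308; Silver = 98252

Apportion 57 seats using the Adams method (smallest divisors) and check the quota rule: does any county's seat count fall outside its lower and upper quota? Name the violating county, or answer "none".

Standard quotas: Red 4.672, Blue 40.468, Green 3.337, Gold 3.753, Silver 4.770.
Adams allocation: Red 5, Blue 39, Green 4, Gold 4, Silver 5.
Blue has quota 40.468 (lower 40, upper 41) but receives 39 — outside the quota interval.

Blue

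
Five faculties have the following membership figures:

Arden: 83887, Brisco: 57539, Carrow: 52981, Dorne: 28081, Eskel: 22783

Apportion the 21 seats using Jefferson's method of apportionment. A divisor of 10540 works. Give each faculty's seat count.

With modified divisor 10540: modified quotas Arden 7.959, Brisco 5.459, Carrow 5.027, Dorne 2.664, Eskel 2.162.
Rounding down: Arden 7, Brisco 5, Carrow 5, Dorne 2, Eskel 2 (total 21).

Arden: 7; Brisco: 5; Carrow: 5; Dorne: 2; Eskel: 2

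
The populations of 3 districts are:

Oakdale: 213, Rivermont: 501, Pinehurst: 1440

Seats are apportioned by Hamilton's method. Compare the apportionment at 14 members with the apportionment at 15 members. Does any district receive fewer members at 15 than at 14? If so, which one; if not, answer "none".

Oakdale

At 14 seats: Oakdale 2, Rivermont 3, Pinehurst 9.
At 15 seats: Oakdale 1, Rivermont 4, Pinehurst 10.
Oakdale drops from 2 to 1.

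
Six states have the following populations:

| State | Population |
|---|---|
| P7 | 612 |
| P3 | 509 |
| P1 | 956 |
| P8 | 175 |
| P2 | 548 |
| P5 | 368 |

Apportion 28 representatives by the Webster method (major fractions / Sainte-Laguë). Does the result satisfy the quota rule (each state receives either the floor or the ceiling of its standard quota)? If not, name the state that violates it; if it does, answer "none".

none

Standard quotas: P7 5.409, P3 4.499, P1 8.449, P8 1.547, P2 4.843, P5 3.253.
Webster allocation: P7 5, P3 5, P1 8, P8 2, P2 5, P5 3.
Every allocation lies between the lower and upper quota.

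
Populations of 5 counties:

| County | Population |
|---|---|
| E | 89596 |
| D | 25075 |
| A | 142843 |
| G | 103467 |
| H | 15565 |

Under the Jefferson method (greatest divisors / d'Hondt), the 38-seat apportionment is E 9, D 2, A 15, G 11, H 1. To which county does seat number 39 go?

Priority for the next seat is population ÷ (current seats + 1).
Priorities: E 8959.600, D 8358.333, A 8927.688, G 8622.250, H 7782.500.
Highest priority: E.

E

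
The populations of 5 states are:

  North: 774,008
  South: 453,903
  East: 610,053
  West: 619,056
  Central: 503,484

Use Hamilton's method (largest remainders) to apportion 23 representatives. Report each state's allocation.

Total 2960504; standard divisor 2960504/23 ≈ 128717.565.
Standard quotas: North 6.0132, South 3.5263, East 4.7395, West 4.8094, Central 3.9115.
Lower quotas: North 6, South 3, East 4, West 4, Central 3 (sum 20, leaving 3 seats).
Remainders in descending order: Central 0.9115, West 0.8094, East 0.7395, South 0.5263, North 0.0132.
Largest remainders: Central, West, East receive the extra seats.

North: 6, South: 3, East: 5, West: 5, Central: 4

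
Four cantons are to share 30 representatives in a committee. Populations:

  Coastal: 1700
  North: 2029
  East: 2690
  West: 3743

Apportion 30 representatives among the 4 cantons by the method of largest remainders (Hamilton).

Standard divisor: 10162 ÷ 30 ≈ 338.733.
Standard quotas: Coastal 5.019, North 5.990, East 7.941, West 11.050.
Lower quotas: Coastal 5, North 5, East 7, West 11 (sum 28, leaving 2 seats).
Remainders in descending order: North 0.990, East 0.941, West 0.050, Coastal 0.019.
Largest remainders: North, East receive the extra seats.

Coastal 5; North 6; East 8; West 11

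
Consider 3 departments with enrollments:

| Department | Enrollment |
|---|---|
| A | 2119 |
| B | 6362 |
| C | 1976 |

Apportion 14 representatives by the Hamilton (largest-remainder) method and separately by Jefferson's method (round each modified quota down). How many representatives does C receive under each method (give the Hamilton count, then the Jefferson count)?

Hamilton: A 3, B 8, C 3.
Jefferson: A 3, B 9, C 2.
C gets 3 under Hamilton and 2 under Jefferson.

3 and 2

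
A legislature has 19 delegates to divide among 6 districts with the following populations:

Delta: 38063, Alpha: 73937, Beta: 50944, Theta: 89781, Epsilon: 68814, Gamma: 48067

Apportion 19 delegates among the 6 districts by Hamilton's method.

Delta 2, Alpha 4, Beta 3, Theta 5, Epsilon 3, Gamma 2

The standard divisor is 369606/19 ≈ 19452.947.
Standard quotas: Delta 1.9567, Alpha 3.8008, Beta 2.6188, Theta 4.6153, Epsilon 3.5375, Gamma 2.4709.
Lower quotas: Delta 1, Alpha 3, Beta 2, Theta 4, Epsilon 3, Gamma 2 (sum 15, leaving 4 seats).
Remainders in descending order: Delta 0.9567, Alpha 0.8008, Beta 0.6188, Theta 0.6153, Epsilon 0.5375, Gamma 0.4709.
Largest remainders: Delta, Alpha, Beta, Theta receive the extra seats.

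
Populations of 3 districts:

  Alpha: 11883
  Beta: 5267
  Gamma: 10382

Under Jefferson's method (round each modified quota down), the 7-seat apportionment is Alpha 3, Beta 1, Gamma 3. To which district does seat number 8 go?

Alpha

Priority for the next seat is population ÷ (current seats + 1).
Priorities: Alpha 2970.750, Beta 2633.500, Gamma 2595.500.
Highest priority: Alpha.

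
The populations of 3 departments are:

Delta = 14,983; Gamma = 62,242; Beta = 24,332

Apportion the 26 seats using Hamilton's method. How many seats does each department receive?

Standard divisor: 101557 ÷ 26 ≈ 3906.038.
Standard quotas: Delta 3.8359, Gamma 15.9348, Beta 6.2293.
Lower quotas: Delta 3, Gamma 15, Beta 6 (sum 24, leaving 2 seats).
Remainders in descending order: Gamma 0.9348, Delta 0.8359, Beta 0.2293.
The surplus seats go to Gamma, Delta.

Delta 4, Gamma 16, Beta 6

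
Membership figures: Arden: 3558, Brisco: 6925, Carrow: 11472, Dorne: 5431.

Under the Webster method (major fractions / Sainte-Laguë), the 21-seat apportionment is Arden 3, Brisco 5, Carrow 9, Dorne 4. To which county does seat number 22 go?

Priority for the next seat is population ÷ (current seats + 0.5).
Priorities: Arden 1016.571, Brisco 1259.091, Carrow 1207.579, Dorne 1206.889.
Highest priority: Brisco.

Brisco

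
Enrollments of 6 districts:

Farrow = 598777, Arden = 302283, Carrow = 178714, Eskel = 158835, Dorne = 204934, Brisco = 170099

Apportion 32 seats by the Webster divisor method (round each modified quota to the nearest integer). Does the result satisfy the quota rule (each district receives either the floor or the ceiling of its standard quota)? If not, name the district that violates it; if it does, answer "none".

none

Standard quotas: Farrow 11.874, Arden 5.995, Carrow 3.544, Eskel 3.150, Dorne 4.064, Brisco 3.373.
Webster allocation: Farrow 12, Arden 6, Carrow 4, Eskel 3, Dorne 4, Brisco 3.
Every allocation lies between the lower and upper quota.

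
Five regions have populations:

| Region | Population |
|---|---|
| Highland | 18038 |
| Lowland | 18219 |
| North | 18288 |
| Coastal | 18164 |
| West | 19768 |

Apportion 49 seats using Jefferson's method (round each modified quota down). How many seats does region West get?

Standard divisor 92477/49 ≈ 1887.286; standard quotas: Highland 9.558, Lowland 9.654, North 9.690, Coastal 9.624, West 10.474.
Rounding down gives 9, 9, 9, 9, 10 = 46 seats, so the divisor must be adjusted.
With modified divisor 1810: modified quotas Highland 9.966, Lowland 10.066, North 10.104, Coastal 10.035, West 10.922.
Rounding down: Highland 9, Lowland 10, North 10, Coastal 10, West 10 (total 49).
West receives 10.

10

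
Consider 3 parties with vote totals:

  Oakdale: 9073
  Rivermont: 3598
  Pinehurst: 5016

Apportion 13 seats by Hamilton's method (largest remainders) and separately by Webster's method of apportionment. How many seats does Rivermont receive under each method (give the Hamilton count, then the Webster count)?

Hamilton: Oakdale 7, Rivermont 2, Pinehurst 4.
Webster: Oakdale 6, Rivermont 3, Pinehurst 4.
Rivermont gets 2 under Hamilton and 3 under Webster.

2 and 3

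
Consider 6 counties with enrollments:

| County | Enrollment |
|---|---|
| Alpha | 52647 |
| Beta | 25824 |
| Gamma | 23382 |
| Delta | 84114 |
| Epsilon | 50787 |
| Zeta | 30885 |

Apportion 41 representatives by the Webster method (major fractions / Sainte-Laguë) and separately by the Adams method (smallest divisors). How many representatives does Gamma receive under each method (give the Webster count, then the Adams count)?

3 and 4

Webster: Alpha 8, Beta 4, Gamma 3, Delta 13, Epsilon 8, Zeta 5.
Adams: Alpha 8, Beta 4, Gamma 4, Delta 12, Epsilon 8, Zeta 5.
Gamma gets 3 under Webster and 4 under Adams.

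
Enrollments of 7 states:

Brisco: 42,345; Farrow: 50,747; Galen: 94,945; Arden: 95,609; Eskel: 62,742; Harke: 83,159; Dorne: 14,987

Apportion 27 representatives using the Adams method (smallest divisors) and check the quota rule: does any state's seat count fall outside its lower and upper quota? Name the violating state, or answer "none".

none

Standard quotas: Brisco 2.572, Farrow 3.082, Galen 5.767, Arden 5.807, Eskel 3.811, Harke 5.051, Dorne 0.910.
Adams allocation: Brisco 3, Farrow 3, Galen 5, Arden 6, Eskel 4, Harke 5, Dorne 1.
Every allocation lies between the lower and upper quota.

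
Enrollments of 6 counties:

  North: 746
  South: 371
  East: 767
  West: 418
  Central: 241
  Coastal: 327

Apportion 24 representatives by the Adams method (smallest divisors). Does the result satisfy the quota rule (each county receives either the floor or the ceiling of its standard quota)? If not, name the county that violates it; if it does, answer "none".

none

Standard quotas: North 6.238, South 3.102, East 6.414, West 3.495, Central 2.015, Coastal 2.734.
Adams allocation: North 6, South 3, East 6, West 4, Central 2, Coastal 3.
Every allocation lies between the lower and upper quota.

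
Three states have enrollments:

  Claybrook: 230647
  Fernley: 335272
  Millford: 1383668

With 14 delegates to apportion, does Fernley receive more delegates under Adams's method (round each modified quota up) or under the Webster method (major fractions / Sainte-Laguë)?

Adams: Claybrook 2, Fernley 3, Millford 9.
Webster: Claybrook 2, Fernley 2, Millford 10.
Fernley gets 3 under Adams and 2 under Webster.

Adams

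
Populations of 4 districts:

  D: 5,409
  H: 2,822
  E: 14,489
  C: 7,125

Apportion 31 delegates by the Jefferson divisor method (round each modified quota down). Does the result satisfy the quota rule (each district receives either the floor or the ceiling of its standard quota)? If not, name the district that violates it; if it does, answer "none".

none

Standard quotas: D 5.618, H 2.931, E 15.050, C 7.401.
Jefferson allocation: D 5, H 3, E 16, C 7.
Every allocation lies between the lower and upper quota.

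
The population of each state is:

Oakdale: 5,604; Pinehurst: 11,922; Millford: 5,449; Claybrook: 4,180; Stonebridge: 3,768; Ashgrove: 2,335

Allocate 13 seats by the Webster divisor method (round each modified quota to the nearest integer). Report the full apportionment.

Oakdale 2, Pinehurst 5, Millford 2, Claybrook 2, Stonebridge 1, Ashgrove 1

Standard divisor 33258/13 ≈ 2558.308; standard quotas: Oakdale 2.191, Pinehurst 4.660, Millford 2.130, Claybrook 1.634, Stonebridge 1.473, Ashgrove 0.913.
Rounding to the nearest integer gives Oakdale 2, Pinehurst 5, Millford 2, Claybrook 2, Stonebridge 1, Ashgrove 1 — total 13, matching the house size, so no adjustment is needed.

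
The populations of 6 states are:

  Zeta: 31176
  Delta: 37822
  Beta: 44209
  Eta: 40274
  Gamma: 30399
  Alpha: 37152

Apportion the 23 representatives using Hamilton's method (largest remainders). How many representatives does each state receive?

Zeta 3, Delta 4, Beta 5, Eta 4, Gamma 3, Alpha 4

Total 221032; standard divisor 221032/23 ≈ 9610.087.
Standard quotas: Zeta 3.2441, Delta 3.9357, Beta 4.6003, Eta 4.1908, Gamma 3.1632, Alpha 3.8659.
Lower quotas: Zeta 3, Delta 3, Beta 4, Eta 4, Gamma 3, Alpha 3 (sum 20, leaving 3 seats).
Remainders in descending order: Delta 0.9357, Alpha 0.8659, Beta 0.6003, Zeta 0.2441, Eta 0.1908, Gamma 0.1632.
Largest remainders: Delta, Alpha, Beta receive the extra seats.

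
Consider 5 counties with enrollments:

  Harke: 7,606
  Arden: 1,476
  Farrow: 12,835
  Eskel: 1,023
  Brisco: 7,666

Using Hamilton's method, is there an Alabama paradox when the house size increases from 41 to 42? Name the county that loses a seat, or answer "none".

At 41 seats: Harke 10, Arden 2, Farrow 17, Eskel 2, Brisco 10.
At 42 seats: Harke 10, Arden 2, Farrow 18, Eskel 1, Brisco 11.
Eskel drops from 2 to 1.

Eskel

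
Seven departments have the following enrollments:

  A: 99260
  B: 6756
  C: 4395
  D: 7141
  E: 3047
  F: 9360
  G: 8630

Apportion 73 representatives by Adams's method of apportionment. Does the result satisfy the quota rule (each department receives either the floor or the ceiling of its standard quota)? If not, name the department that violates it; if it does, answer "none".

A

Standard quotas: A 52.284, B 3.559, C 2.315, D 3.761, E 1.605, F 4.930, G 4.546.
Adams allocation: A 50, B 4, C 3, D 4, E 2, F 5, G 5.
A has quota 52.284 (lower 52, upper 53) but receives 50 — outside the quota interval.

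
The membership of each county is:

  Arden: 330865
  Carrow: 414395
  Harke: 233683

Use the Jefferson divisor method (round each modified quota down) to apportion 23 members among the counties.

Arden: 8; Carrow: 10; Harke: 5

Standard divisor 978943/23 ≈ 42562.739; standard quotas: Arden 7.774, Carrow 9.736, Harke 5.490.
Rounding down gives 7, 9, 5 = 21 seats, so the divisor must be adjusted.
With modified divisor 40200: modified quotas Arden 8.230, Carrow 10.308, Harke 5.813.
Rounding down: Arden 8, Carrow 10, Harke 5 (total 23).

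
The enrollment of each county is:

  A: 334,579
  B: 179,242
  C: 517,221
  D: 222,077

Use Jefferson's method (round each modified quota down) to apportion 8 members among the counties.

Standard divisor 1253119/8 ≈ 156639.875; standard quotas: A 2.136, B 1.144, C 3.302, D 1.418.
Rounding down gives 2, 1, 3, 1 = 7 seats, so the divisor must be adjusted.
With modified divisor 120400: modified quotas A 2.779, B 1.489, C 4.296, D 1.844.
Rounding down: A 2, B 1, C 4, D 1 (total 8).

A 2; B 1; C 4; D 1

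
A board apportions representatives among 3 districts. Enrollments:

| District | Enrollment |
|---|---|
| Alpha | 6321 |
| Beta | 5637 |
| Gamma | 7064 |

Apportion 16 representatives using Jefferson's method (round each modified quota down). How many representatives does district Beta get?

5

Standard divisor 19022/16 ≈ 1188.875; standard quotas: Alpha 5.317, Beta 4.741, Gamma 5.942.
Rounding down gives 5, 4, 5 = 14 seats, so the divisor must be adjusted.
With modified divisor 1100: modified quotas Alpha 5.746, Beta 5.125, Gamma 6.422.
Rounding down: Alpha 5, Beta 5, Gamma 6 (total 16).
Beta receives 5.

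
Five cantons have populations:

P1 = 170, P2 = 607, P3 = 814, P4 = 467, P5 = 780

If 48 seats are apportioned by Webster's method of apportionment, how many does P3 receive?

Standard divisor 2838/48 ≈ 59.125; standard quotas: P1 2.875, P2 10.266, P3 13.767, P4 7.899, P5 13.192.
Rounding to the nearest integer gives P1 3, P2 10, P3 14, P4 8, P5 13 — total 48, matching the house size, so no adjustment is needed.
P3 receives 14.

14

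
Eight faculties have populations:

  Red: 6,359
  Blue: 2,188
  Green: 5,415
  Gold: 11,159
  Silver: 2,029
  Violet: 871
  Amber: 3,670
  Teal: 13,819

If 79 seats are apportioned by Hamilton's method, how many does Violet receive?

The standard divisor is 45510/79 ≈ 576.076.
Standard quotas: Red 11.0385, Blue 3.7981, Green 9.3998, Gold 19.3707, Silver 3.5221, Violet 1.5120, Amber 6.3707, Teal 23.9882.
Lower quotas: Red 11, Blue 3, Green 9, Gold 19, Silver 3, Violet 1, Amber 6, Teal 23 (sum 75, leaving 4 seats).
Remainders in descending order: Teal 0.9882, Blue 0.7981, Silver 0.5221, Violet 0.5120, Green 0.3998, Gold 0.3707, Amber 0.3707, Red 0.0385.
The surplus seats go to Teal, Blue, Silver, Violet.
Violet receives 2.

2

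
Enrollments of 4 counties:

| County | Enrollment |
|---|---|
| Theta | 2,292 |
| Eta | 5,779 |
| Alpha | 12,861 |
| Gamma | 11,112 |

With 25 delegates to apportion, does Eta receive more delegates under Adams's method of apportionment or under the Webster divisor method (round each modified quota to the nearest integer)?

Adams

Adams: Theta 2, Eta 5, Alpha 10, Gamma 8.
Webster: Theta 2, Eta 4, Alpha 10, Gamma 9.
Eta gets 5 under Adams and 4 under Webster.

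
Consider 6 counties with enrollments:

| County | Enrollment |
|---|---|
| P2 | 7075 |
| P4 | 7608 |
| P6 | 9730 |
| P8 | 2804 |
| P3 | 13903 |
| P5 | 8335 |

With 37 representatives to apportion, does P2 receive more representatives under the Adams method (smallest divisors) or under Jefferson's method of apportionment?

Adams

Adams: P2 6, P4 6, P6 7, P8 2, P3 10, P5 6.
Jefferson: P2 5, P4 6, P6 7, P8 2, P3 11, P5 6.
P2 gets 6 under Adams and 5 under Jefferson.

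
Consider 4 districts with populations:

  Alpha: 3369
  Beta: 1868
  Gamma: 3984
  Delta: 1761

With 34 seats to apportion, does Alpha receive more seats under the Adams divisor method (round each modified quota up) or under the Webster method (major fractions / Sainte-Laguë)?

Webster

Adams: Alpha 10, Beta 6, Gamma 12, Delta 6.
Webster: Alpha 11, Beta 6, Gamma 12, Delta 5.
Alpha gets 10 under Adams and 11 under Webster.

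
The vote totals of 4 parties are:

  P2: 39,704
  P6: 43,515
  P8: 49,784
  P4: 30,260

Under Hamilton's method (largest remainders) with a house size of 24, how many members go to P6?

6

Total 163263; standard divisor 163263/24 ≈ 6802.625.
Standard quotas: P2 5.8366, P6 6.3968, P8 7.3184, P4 4.4483.
Lower quotas: P2 5, P6 6, P8 7, P4 4 (sum 22, leaving 2 seats).
Remainders in descending order: P2 0.8366, P4 0.4483, P6 0.3968, P8 0.3184.
The surplus seats go to P2, P4.
P6 receives 6.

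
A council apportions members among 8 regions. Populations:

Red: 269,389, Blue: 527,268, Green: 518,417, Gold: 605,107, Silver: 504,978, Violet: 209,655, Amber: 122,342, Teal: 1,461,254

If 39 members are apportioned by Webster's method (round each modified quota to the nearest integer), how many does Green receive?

5

Standard divisor 4218410/39 ≈ 108164.359; standard quotas: Red 2.491, Blue 4.875, Green 4.793, Gold 5.594, Silver 4.669, Violet 1.938, Amber 1.131, Teal 13.510.
Rounding to the nearest integer gives 2, 5, 5, 6, 5, 2, 1, 14 = 40 seats, so the divisor must be adjusted.
With modified divisor 109100: modified quotas Red 2.469, Blue 4.833, Green 4.752, Gold 5.546, Silver 4.629, Violet 1.922, Amber 1.121, Teal 13.394.
Rounding to the nearest integer: Red 2, Blue 5, Green 5, Gold 6, Silver 5, Violet 2, Amber 1, Teal 13 (total 39).
Green receives 5.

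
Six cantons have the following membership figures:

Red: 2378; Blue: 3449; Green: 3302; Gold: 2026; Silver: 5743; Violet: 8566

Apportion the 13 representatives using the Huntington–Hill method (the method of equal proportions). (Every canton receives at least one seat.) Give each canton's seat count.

Red=1, Blue=2, Green=2, Gold=1, Silver=3, Violet=4

With divisor 2125: modified quotas Red 1.119, Blue 1.623, Green 1.554, Gold 0.953, Silver 2.703, Violet 4.031.
Geometric-mean thresholds: Red √(1·2)=1.414, Blue √(1·2)=1.414, Green √(1·2)=1.414, Gold (min 1), Silver √(2·3)=2.449, Violet √(4·5)=4.472.
Each quota rounded against its threshold gives Red 1, Blue 2, Green 2, Gold 1, Silver 3, Violet 4 (total 13).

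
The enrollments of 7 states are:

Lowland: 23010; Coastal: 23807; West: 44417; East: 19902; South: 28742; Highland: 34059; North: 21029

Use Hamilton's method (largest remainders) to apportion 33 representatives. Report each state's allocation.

Standard divisor: 194966 ÷ 33 ≈ 5908.061.
Standard quotas: Lowland 3.8947, Coastal 4.0296, West 7.5180, East 3.3686, South 4.8649, Highland 5.7648, North 3.5594.
Lower quotas: Lowland 3, Coastal 4, West 7, East 3, South 4, Highland 5, North 3 (sum 29, leaving 4 seats).
Remainders in descending order: Lowland 0.8947, South 0.8649, Highland 0.7648, North 0.5594, West 0.5180, East 0.3686, Coastal 0.0296.
The surplus seats go to Lowland, South, Highland, North.

Lowland=4, Coastal=4, West=7, East=3, South=5, Highland=6, North=4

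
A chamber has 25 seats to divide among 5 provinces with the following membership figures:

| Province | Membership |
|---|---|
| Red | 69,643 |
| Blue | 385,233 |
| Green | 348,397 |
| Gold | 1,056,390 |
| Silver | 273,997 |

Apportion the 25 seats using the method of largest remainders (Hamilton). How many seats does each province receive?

The standard divisor is 2133660/25 ≈ 85346.4.
Standard quotas: Red 0.8160, Blue 4.5138, Green 4.0822, Gold 12.3777, Silver 3.2104.
Lower quotas: Red 0, Blue 4, Green 4, Gold 12, Silver 3 (sum 23, leaving 2 seats).
Remainders in descending order: Red 0.8160, Blue 0.5138, Gold 0.3777, Silver 0.2104, Green 0.0822.
The surplus seats go to Red, Blue.

Red: 1, Blue: 5, Green: 4, Gold: 12, Silver: 3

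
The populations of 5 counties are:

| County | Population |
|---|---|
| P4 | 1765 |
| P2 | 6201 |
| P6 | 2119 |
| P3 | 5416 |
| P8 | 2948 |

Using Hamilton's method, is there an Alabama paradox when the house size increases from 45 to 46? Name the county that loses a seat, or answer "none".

At 45 seats: P4 5, P2 15, P6 5, P3 13, P8 7.
At 46 seats: P4 4, P2 16, P6 5, P3 14, P8 7.
P4 drops from 5 to 4.

P4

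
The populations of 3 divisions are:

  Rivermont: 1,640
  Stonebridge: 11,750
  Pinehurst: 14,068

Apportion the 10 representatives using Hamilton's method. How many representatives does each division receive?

Rivermont 1, Stonebridge 4, Pinehurst 5

Total 27458; standard divisor 27458/10 ≈ 2745.8.
Standard quotas: Rivermont 0.5973, Stonebridge 4.2793, Pinehurst 5.1235.
Lower quotas: Rivermont 0, Stonebridge 4, Pinehurst 5 (sum 9, leaving 1 seat).
Remainders in descending order: Rivermont 0.5973, Stonebridge 0.2793, Pinehurst 0.1235.
Largest remainder: Rivermont receives the extra seat.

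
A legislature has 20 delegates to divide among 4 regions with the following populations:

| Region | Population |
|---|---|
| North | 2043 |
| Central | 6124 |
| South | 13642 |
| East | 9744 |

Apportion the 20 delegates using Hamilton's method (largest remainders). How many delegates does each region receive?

North: 1, Central: 4, South: 9, East: 6

The standard divisor is 31553/20 ≈ 1577.65.
Standard quotas: North 1.2950, Central 3.8817, South 8.6470, East 6.1763.
Lower quotas: North 1, Central 3, South 8, East 6 (sum 18, leaving 2 seats).
Remainders in descending order: Central 0.8817, South 0.6470, North 0.2950, East 0.1763.
The surplus seats go to Central, South.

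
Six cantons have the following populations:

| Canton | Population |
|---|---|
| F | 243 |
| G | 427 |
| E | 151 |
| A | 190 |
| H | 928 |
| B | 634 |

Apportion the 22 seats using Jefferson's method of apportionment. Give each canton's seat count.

F: 2, G: 4, E: 1, A: 1, H: 8, B: 6

Standard divisor 2573/22 ≈ 116.955; standard quotas: F 2.078, G 3.651, E 1.291, A 1.625, H 7.935, B 5.421.
Rounding down gives 2, 3, 1, 1, 7, 5 = 19 seats, so the divisor must be adjusted.
With modified divisor 104: modified quotas F 2.337, G 4.106, E 1.452, A 1.827, H 8.923, B 6.096.
Rounding down: F 2, G 4, E 1, A 1, H 8, B 6 (total 22).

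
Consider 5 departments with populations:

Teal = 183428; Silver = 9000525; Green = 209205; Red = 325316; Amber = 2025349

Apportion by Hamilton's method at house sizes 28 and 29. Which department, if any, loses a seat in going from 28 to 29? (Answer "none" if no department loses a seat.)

none

At 28 seats: Teal 0, Silver 21, Green 1, Red 1, Amber 5.
At 29 seats: Teal 0, Silver 22, Green 1, Red 1, Amber 5.
No department's allocation decreased.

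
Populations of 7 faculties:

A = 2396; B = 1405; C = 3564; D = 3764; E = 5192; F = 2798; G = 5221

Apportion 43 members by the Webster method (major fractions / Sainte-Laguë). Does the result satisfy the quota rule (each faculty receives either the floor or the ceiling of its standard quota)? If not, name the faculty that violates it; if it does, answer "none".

none

Standard quotas: A 4.233, B 2.482, C 6.296, D 6.650, E 9.172, F 4.943, G 9.224.
Webster allocation: A 4, B 3, C 6, D 7, E 9, F 5, G 9.
Every allocation lies between the lower and upper quota.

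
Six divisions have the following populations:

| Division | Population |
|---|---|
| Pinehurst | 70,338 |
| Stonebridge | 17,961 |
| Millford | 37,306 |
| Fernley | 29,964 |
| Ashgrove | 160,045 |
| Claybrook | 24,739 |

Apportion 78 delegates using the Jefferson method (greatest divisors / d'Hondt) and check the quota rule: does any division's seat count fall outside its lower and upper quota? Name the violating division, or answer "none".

Standard quotas: Pinehurst 16.120, Stonebridge 4.116, Millford 8.550, Fernley 6.867, Ashgrove 36.678, Claybrook 5.670.
Jefferson allocation: Pinehurst 16, Stonebridge 4, Millford 8, Fernley 7, Ashgrove 38, Claybrook 5.
Ashgrove has quota 36.678 (lower 36, upper 37) but receives 38 — outside the quota interval.

Ashgrove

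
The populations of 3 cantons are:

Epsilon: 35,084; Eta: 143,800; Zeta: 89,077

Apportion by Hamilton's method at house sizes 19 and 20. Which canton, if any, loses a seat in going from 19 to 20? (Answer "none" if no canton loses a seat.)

At 19 seats: Epsilon 3, Eta 10, Zeta 6.
At 20 seats: Epsilon 2, Eta 11, Zeta 7.
Epsilon drops from 3 to 2.

Epsilon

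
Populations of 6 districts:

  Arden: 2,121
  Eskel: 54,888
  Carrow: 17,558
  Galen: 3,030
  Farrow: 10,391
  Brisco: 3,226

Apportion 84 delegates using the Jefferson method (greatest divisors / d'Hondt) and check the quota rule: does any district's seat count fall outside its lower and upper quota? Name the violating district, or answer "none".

Standard quotas: Arden 1.953, Eskel 50.547, Carrow 16.169, Galen 2.790, Farrow 9.569, Brisco 2.971.
Jefferson allocation: Arden 2, Eskel 52, Carrow 16, Galen 2, Farrow 9, Brisco 3.
Eskel has quota 50.547 (lower 50, upper 51) but receives 52 — outside the quota interval.

Eskel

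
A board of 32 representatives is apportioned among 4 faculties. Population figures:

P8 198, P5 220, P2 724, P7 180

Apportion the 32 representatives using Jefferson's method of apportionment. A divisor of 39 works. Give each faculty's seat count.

With modified divisor 39: modified quotas P8 5.077, P5 5.641, P2 18.564, P7 4.615.
Rounding down: P8 5, P5 5, P2 18, P7 4 (total 32).

P8 5, P5 5, P2 18, P7 4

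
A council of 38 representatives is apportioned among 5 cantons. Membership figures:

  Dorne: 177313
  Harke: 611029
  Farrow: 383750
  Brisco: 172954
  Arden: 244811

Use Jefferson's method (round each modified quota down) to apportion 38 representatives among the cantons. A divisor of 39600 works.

With modified divisor 39600: modified quotas Dorne 4.478, Harke 15.430, Farrow 9.691, Brisco 4.368, Arden 6.182.
Rounding down: Dorne 4, Harke 15, Farrow 9, Brisco 4, Arden 6 (total 38).

Dorne=4, Harke=15, Farrow=9, Brisco=4, Arden=6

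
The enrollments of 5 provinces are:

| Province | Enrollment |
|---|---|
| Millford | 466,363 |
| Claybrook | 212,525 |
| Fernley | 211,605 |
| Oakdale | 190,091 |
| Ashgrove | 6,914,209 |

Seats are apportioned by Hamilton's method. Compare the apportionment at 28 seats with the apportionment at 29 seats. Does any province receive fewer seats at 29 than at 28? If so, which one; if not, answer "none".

Oakdale

At 28 seats: Millford 1, Claybrook 1, Fernley 1, Oakdale 1, Ashgrove 24.
At 29 seats: Millford 2, Claybrook 1, Fernley 1, Oakdale 0, Ashgrove 25.
Oakdale drops from 1 to 0.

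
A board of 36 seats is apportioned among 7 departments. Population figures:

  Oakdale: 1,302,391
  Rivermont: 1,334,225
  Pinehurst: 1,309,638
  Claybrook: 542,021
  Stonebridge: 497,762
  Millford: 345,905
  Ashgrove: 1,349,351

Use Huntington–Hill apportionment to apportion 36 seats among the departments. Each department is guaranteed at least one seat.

Oakdale=7, Rivermont=7, Pinehurst=7, Claybrook=3, Stonebridge=3, Millford=2, Ashgrove=7

With divisor 190639: modified quotas Oakdale 6.832, Rivermont 6.999, Pinehurst 6.870, Claybrook 2.843, Stonebridge 2.611, Millford 1.814, Ashgrove 7.078.
Geometric-mean thresholds: Oakdale √(6·7)=6.481, Rivermont √(6·7)=6.481, Pinehurst √(6·7)=6.481, Claybrook √(2·3)=2.449, Stonebridge √(2·3)=2.449, Millford √(1·2)=1.414, Ashgrove √(7·8)=7.483.
Each quota rounded against its threshold gives Oakdale 7, Rivermont 7, Pinehurst 7, Claybrook 3, Stonebridge 3, Millford 2, Ashgrove 7 (total 36).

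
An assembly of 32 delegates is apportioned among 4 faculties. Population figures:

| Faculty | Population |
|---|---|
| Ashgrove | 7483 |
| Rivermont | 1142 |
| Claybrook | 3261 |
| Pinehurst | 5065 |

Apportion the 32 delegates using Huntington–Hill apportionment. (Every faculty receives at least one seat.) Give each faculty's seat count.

With divisor 525: modified quotas Ashgrove 14.253, Rivermont 2.175, Claybrook 6.211, Pinehurst 9.648.
Geometric-mean thresholds: Ashgrove √(14·15)=14.491, Rivermont √(2·3)=2.449, Claybrook √(6·7)=6.481, Pinehurst √(9·10)=9.487.
Each quota rounded against its threshold gives Ashgrove 14, Rivermont 2, Claybrook 6, Pinehurst 10 (total 32).

Ashgrove 14; Rivermont 2; Claybrook 6; Pinehurst 10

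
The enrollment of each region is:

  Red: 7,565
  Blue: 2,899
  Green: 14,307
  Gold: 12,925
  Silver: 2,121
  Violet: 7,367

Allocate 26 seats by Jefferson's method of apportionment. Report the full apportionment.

Standard divisor 47184/26 ≈ 1814.769; standard quotas: Red 4.169, Blue 1.597, Green 7.884, Gold 7.122, Silver 1.169, Violet 4.059.
Rounding down gives 4, 1, 7, 7, 1, 4 = 24 seats, so the divisor must be adjusted.
With modified divisor 1600: modified quotas Red 4.728, Blue 1.812, Green 8.942, Gold 8.078, Silver 1.326, Violet 4.604.
Rounding down: Red 4, Blue 1, Green 8, Gold 8, Silver 1, Violet 4 (total 26).

Red=4; Blue=1; Green=8; Gold=8; Silver=1; Violet=4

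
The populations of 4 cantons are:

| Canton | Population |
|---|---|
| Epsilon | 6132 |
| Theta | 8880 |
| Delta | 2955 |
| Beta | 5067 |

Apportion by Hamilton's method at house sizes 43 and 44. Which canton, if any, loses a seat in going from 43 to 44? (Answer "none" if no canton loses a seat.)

Delta

At 43 seats: Epsilon 11, Theta 17, Delta 6, Beta 9.
At 44 seats: Epsilon 12, Theta 17, Delta 5, Beta 10.
Delta drops from 6 to 5.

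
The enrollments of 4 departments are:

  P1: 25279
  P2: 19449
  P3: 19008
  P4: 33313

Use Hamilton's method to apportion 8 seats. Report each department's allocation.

P1: 2; P2: 2; P3: 1; P4: 3

Total 97049; standard divisor 97049/8 ≈ 12131.125.
Standard quotas: P1 2.0838, P2 1.6032, P3 1.5669, P4 2.7461.
Lower quotas: P1 2, P2 1, P3 1, P4 2 (sum 6, leaving 2 seats).
Remainders in descending order: P4 0.7461, P2 0.6032, P3 0.5669, P1 0.0838.
The surplus seats go to P4, P2.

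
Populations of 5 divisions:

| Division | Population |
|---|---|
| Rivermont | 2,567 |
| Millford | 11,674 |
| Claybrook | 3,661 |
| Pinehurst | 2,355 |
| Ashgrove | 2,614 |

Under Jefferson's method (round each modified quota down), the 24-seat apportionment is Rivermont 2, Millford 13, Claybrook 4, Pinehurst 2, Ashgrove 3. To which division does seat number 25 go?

Rivermont

Priority for the next seat is population ÷ (current seats + 1).
Priorities: Rivermont 855.667, Millford 833.857, Claybrook 732.200, Pinehurst 785.000, Ashgrove 653.500.
Highest priority: Rivermont.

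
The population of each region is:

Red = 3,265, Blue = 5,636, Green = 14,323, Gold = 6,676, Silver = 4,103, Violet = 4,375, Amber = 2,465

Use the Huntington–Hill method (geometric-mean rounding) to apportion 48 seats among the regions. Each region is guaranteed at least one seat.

Red 4; Blue 7; Green 16; Gold 8; Silver 5; Violet 5; Amber 3

With divisor 869: modified quotas Red 3.757, Blue 6.486, Green 16.482, Gold 7.682, Silver 4.722, Violet 5.035, Amber 2.837.
Geometric-mean thresholds: Red √(3·4)=3.464, Blue √(6·7)=6.481, Green √(16·17)=16.492, Gold √(7·8)=7.483, Silver √(4·5)=4.472, Violet √(5·6)=5.477, Amber √(2·3)=2.449.
Each quota rounded against its threshold gives Red 4, Blue 7, Green 16, Gold 8, Silver 5, Violet 5, Amber 3 (total 48).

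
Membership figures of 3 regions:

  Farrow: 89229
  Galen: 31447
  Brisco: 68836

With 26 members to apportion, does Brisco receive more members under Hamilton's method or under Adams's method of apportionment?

Hamilton

Hamilton: Farrow 12, Galen 4, Brisco 10.
Adams: Farrow 12, Galen 5, Brisco 9.
Brisco gets 10 under Hamilton and 9 under Adams.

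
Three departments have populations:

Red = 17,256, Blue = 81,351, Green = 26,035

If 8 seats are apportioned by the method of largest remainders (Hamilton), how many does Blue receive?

5

Total 124642; standard divisor 124642/8 ≈ 15580.25.
Standard quotas: Red 1.1076, Blue 5.2214, Green 1.6710.
Lower quotas: Red 1, Blue 5, Green 1 (sum 7, leaving 1 seat).
Remainders in descending order: Green 0.6710, Blue 0.2214, Red 0.1076.
The surplus seat goes to Green.
Blue receives 5.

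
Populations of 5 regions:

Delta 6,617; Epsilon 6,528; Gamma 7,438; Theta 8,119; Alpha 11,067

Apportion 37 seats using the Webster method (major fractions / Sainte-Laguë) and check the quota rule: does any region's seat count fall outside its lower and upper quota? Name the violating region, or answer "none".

none

Standard quotas: Delta 6.156, Epsilon 6.073, Gamma 6.920, Theta 7.554, Alpha 10.296.
Webster allocation: Delta 6, Epsilon 6, Gamma 7, Theta 8, Alpha 10.
Every allocation lies between the lower and upper quota.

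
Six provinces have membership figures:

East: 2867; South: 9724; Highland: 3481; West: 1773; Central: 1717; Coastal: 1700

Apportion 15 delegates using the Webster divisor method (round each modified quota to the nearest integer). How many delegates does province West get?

Standard divisor 21262/15 ≈ 1417.467; standard quotas: East 2.023, South 6.860, Highland 2.456, West 1.251, Central 1.211, Coastal 1.199.
Rounding to the nearest integer gives 2, 7, 2, 1, 1, 1 = 14 seats, so the divisor must be adjusted.
With modified divisor 1340: modified quotas East 2.140, South 7.257, Highland 2.598, West 1.323, Central 1.281, Coastal 1.269.
Rounding to the nearest integer: East 2, South 7, Highland 3, West 1, Central 1, Coastal 1 (total 15).
West receives 1.

1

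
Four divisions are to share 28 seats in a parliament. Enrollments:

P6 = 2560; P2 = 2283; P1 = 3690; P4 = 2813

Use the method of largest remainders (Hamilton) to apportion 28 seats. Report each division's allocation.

Standard divisor: 11346 ÷ 28 ≈ 405.214.
Standard quotas: P6 6.318, P2 5.634, P1 9.106, P4 6.942.
Lower quotas: P6 6, P2 5, P1 9, P4 6 (sum 26, leaving 2 seats).
Remainders in descending order: P4 0.942, P2 0.634, P6 0.318, P1 0.106.
Largest remainders: P4, P2 receive the extra seats.

P6 6, P2 6, P1 9, P4 7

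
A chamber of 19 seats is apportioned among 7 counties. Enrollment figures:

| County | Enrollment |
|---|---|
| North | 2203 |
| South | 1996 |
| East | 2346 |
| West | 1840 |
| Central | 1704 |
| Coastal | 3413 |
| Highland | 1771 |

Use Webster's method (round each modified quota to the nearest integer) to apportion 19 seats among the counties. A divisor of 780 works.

North 3, South 3, East 3, West 2, Central 2, Coastal 4, Highland 2

With modified divisor 780: modified quotas North 2.824, South 2.559, East 3.008, West 2.359, Central 2.185, Coastal 4.376, Highland 2.271.
Rounding to the nearest integer: North 3, South 3, East 3, West 2, Central 2, Coastal 4, Highland 2 (total 19).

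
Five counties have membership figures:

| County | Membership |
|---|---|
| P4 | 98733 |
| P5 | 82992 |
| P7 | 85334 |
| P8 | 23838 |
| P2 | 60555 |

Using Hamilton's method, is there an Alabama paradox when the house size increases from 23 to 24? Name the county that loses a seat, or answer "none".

P8

At 23 seats: P4 6, P5 5, P7 6, P8 2, P2 4.
At 24 seats: P4 7, P5 6, P7 6, P8 1, P2 4.
P8 drops from 2 to 1.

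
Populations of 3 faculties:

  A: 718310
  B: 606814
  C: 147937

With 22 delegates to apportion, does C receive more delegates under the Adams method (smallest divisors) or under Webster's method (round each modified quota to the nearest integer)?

Adams

Adams: A 10, B 9, C 3.
Webster: A 11, B 9, C 2.
C gets 3 under Adams and 2 under Webster.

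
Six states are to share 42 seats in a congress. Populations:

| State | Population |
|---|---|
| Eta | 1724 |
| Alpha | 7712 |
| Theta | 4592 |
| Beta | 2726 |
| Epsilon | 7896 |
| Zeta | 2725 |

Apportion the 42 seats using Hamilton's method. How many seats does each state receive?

Eta=3; Alpha=12; Theta=7; Beta=4; Epsilon=12; Zeta=4

Standard divisor: 27375 ÷ 42 ≈ 651.786.
Standard quotas: Eta 2.6450, Alpha 11.8321, Theta 7.0453, Beta 4.1824, Epsilon 12.1144, Zeta 4.1808.
Lower quotas: Eta 2, Alpha 11, Theta 7, Beta 4, Epsilon 12, Zeta 4 (sum 40, leaving 2 seats).
Remainders in descending order: Alpha 0.8321, Eta 0.6450, Beta 0.1824, Zeta 0.1808, Epsilon 0.1144, Theta 0.0453.
Largest remainders: Alpha, Eta receive the extra seats.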